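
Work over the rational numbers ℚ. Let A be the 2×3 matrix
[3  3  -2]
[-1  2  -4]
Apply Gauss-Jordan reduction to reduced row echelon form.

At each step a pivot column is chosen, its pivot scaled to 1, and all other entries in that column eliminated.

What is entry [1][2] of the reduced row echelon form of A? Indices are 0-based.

M[1][2] = -14/9

pivot(0,0)=3: scale R0 → (1, 1, -2/3)
  clear (1,0): R1 −= (-1)R0 → (0, 3, -14/3)
pivot(1,1)=3: scale R1 → (0, 1, -14/9)
  clear (0,1): R0 −= (1)R1 → (1, 0, 8/9)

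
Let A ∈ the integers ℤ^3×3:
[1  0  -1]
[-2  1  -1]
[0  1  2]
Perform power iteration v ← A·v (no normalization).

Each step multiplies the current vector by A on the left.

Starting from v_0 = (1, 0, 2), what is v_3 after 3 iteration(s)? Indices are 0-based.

v_3 = (-9, 0, 2)

v_0 = (1, 0, 2).
v_1 = A·v_0 = (-1, -4, 4).
v_2 = A·v_1 = (-5, -6, 4).
v_3 = A·v_2 = (-9, 0, 2).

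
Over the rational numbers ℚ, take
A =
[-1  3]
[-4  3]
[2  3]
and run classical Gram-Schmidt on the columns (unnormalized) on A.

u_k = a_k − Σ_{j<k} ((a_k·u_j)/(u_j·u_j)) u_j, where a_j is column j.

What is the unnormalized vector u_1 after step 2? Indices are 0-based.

Step 1: u_0 = a_0 = (-1, -4, 2).
Step 2: u_1 = a_1 − (-3/7)·u_0 = (18/7, 9/7, 27/7).

u_1 = (18/7, 9/7, 27/7)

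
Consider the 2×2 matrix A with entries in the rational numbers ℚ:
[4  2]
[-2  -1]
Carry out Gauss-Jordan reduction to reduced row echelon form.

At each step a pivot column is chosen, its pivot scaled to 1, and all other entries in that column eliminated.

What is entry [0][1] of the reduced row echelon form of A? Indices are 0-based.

M[0][1] = 1/2

[1] R0 /= 4  ⇒  (1, 1/2)
     R1 -= -2·R0  ⇒  (0, 0)
column 1 empty below row 1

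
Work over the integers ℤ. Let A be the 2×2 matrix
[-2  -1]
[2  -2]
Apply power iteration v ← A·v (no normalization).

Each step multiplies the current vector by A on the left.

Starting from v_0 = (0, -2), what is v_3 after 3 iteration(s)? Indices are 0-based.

v_0 = (0, -2).
v_1 = A·v_0 = (2, 4).
v_2 = A·v_1 = (-8, -4).
v_3 = A·v_2 = (20, -8).

v_3 = (20, -8)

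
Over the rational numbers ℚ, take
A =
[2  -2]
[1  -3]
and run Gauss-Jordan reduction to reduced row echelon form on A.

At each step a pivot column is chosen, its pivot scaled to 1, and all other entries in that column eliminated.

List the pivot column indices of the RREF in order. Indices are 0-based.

pivot(0,0)=2: scale R0 → (1, -1)
  clear (1,0): R1 −= (1)R0 → (0, -2)
pivot(1,1)=-2: scale R1 → (0, 1)
  clear (0,1): R0 −= (-1)R1 → (1, 0)

pivot columns: 0, 1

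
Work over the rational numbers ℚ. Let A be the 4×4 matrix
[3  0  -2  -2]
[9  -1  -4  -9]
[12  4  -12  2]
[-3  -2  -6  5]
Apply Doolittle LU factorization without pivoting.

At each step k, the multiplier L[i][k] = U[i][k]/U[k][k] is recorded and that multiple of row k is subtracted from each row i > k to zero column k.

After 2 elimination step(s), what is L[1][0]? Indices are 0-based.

L[1][0] = 3

Step 1: pivot at (0,0) is 3.
  row1 ← row1 − (3)·row0  ⇒  L[1][0]=3, U row1=(0, -1, 2, -3)
  row2 ← row2 − (4)·row0  ⇒  L[2][0]=4, U row2=(0, 4, -4, 10)
  row3 ← row3 − (-1)·row0  ⇒  L[3][0]=-1, U row3=(0, -2, -8, 3)
Step 2: pivot at (1,1) is -1.
  row2 ← row2 − (-4)·row1  ⇒  L[2][1]=-4, U row2=(0, 0, 4, -2)
  row3 ← row3 − (2)·row1  ⇒  L[3][1]=2, U row3=(0, 0, -12, 9)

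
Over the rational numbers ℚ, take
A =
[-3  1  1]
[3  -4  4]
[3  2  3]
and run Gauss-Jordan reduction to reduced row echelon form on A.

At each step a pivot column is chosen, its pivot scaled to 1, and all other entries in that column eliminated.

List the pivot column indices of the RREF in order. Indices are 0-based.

pivot(0,0)=-3: scale R0 → (1, -1/3, -1/3)
  clear (1,0): R1 −= (3)R0 → (0, -3, 5)
  clear (2,0): R2 −= (3)R0 → (0, 3, 4)
pivot(1,1)=-3: scale R1 → (0, 1, -5/3)
  clear (0,1): R0 −= (-1/3)R1 → (1, 0, -8/9)
  clear (2,1): R2 −= (3)R1 → (0, 0, 9)
pivot(2,2)=9: scale R2 → (0, 0, 1)
  clear (0,2): R0 −= (-8/9)R2 → (1, 0, 0)
  clear (1,2): R1 −= (-5/3)R2 → (0, 1, 0)

pivot columns: 0, 1, 2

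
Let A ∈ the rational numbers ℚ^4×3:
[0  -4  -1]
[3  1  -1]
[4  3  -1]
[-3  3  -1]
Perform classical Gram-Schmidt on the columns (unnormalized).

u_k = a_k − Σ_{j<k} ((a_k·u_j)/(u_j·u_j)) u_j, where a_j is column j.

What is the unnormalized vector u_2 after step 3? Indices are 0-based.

Step 1: u_0 = a_0 = (0, 3, 4, -3).
Step 2: u_1 = a_1 − (3/17)·u_0 = (-4, 8/17, 39/17, 60/17).
Step 3: u_2 = a_2 − (-2/17)·u_0 − (-39/577)·u_1 = (-733/577, -355/577, -216/577, -643/577).

u_2 = (-733/577, -355/577, -216/577, -643/577)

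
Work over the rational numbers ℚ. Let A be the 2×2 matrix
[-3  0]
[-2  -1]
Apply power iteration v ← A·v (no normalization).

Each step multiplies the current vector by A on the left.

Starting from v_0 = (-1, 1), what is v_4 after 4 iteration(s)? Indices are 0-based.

v_0 = (-1, 1).
v_1 = A·v_0 = (3, 1).
v_2 = A·v_1 = (-9, -7).
v_3 = A·v_2 = (27, 25).
v_4 = A·v_3 = (-81, -79).

v_4 = (-81, -79)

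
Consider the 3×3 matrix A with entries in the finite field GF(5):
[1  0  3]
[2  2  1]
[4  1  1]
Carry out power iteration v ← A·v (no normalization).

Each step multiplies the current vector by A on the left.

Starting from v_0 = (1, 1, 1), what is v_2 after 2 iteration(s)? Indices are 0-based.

v_2 = (2, 4, 2)

v_0 = (1, 1, 1).
v_1 = A·v_0 = (4, 0, 1).
v_2 = A·v_1 = (2, 4, 2).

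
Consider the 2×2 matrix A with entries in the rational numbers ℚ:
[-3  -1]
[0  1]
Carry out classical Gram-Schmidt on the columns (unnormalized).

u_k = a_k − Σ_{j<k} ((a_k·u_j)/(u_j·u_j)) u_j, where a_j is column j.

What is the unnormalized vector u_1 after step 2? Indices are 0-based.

Step 1: u_0 = a_0 = (-3, 0).
Step 2: u_1 = a_1 − (1/3)·u_0 = (0, 1).

u_1 = (0, 1)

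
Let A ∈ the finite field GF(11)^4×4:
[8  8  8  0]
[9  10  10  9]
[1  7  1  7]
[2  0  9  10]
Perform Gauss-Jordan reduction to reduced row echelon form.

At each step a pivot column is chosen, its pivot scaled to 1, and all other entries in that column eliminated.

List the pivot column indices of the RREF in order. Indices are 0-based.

pivot columns: 0, 1, 2, 3

step 1: normalize row 0 (÷8) = (1, 1, 1, 0)
  row 1: subtract 9×row0 = (0, 1, 1, 9)
  row 2: subtract 1×row0 = (0, 6, 0, 7)
  row 3: subtract 2×row0 = (0, 9, 7, 10)
step 2: normalize row 1 (÷1) = (0, 1, 1, 9)
  row 0: subtract 1×row1 = (1, 0, 0, 2)
  row 2: subtract 6×row1 = (0, 0, 5, 8)
  row 3: subtract 9×row1 = (0, 0, 9, 6)
step 3: normalize row 2 (÷5) = (0, 0, 1, 6)
  row 1: subtract 1×row2 = (0, 1, 0, 3)
  row 3: subtract 9×row2 = (0, 0, 0, 7)
step 4: normalize row 3 (÷7) = (0, 0, 0, 1)
  row 0: subtract 2×row3 = (1, 0, 0, 0)
  row 1: subtract 3×row3 = (0, 1, 0, 0)
  row 2: subtract 6×row3 = (0, 0, 1, 0)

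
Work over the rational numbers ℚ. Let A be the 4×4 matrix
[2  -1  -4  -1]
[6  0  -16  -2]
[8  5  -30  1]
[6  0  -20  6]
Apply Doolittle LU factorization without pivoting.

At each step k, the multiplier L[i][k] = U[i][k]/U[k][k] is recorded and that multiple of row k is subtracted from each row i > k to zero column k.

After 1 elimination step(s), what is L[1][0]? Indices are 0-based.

L[1][0] = 3

Step 1: pivot at (0,0) is 2.
  row1 ← row1 − (3)·row0  ⇒  L[1][0]=3, U row1=(0, 3, -4, 1)
  row2 ← row2 − (4)·row0  ⇒  L[2][0]=4, U row2=(0, 9, -14, 5)
  row3 ← row3 − (3)·row0  ⇒  L[3][0]=3, U row3=(0, 3, -8, 9)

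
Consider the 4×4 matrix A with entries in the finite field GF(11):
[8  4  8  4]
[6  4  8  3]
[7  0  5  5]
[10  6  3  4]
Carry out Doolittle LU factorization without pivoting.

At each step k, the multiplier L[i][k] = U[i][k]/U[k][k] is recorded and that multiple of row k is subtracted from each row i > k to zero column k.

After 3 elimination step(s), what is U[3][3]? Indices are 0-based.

U[3][3] = 5

Step 1: pivot at (0,0) is 8.
  row1 ← row1 − (9)·row0  ⇒  L[1][0]=9, U row1=(0, 1, 2, 0)
  row2 ← row2 − (5)·row0  ⇒  L[2][0]=5, U row2=(0, 2, 9, 7)
  row3 ← row3 − (4)·row0  ⇒  L[3][0]=4, U row3=(0, 1, 4, 10)
Step 2: pivot at (1,1) is 1.
  row2 ← row2 − (2)·row1  ⇒  L[2][1]=2, U row2=(0, 0, 5, 7)
  row3 ← row3 − (1)·row1  ⇒  L[3][1]=1, U row3=(0, 0, 2, 10)
Step 3: pivot at (2,2) is 5.
  row3 ← row3 − (7)·row2  ⇒  L[3][2]=7, U row3=(0, 0, 0, 5)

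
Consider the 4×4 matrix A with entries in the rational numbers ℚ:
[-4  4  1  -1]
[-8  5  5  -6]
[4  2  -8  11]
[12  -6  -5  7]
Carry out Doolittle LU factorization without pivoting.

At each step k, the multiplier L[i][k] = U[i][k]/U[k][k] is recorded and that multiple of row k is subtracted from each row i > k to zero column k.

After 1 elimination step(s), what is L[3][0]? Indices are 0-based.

L[3][0] = -3

Step 1: pivot at (0,0) is -4.
  row1 ← row1 − (2)·row0  ⇒  L[1][0]=2, U row1=(0, -3, 3, -4)
  row2 ← row2 − (-1)·row0  ⇒  L[2][0]=-1, U row2=(0, 6, -7, 10)
  row3 ← row3 − (-3)·row0  ⇒  L[3][0]=-3, U row3=(0, 6, -2, 4)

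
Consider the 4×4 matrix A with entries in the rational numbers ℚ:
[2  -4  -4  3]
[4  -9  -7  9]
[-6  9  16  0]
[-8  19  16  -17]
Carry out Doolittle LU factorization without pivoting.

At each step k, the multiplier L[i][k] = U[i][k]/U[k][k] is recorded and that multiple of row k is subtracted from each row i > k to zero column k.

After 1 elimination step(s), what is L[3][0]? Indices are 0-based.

L[3][0] = -4

Step 1: pivot at (0,0) is 2.
  row1 ← row1 − (2)·row0  ⇒  L[1][0]=2, U row1=(0, -1, 1, 3)
  row2 ← row2 − (-3)·row0  ⇒  L[2][0]=-3, U row2=(0, -3, 4, 9)
  row3 ← row3 − (-4)·row0  ⇒  L[3][0]=-4, U row3=(0, 3, 0, -5)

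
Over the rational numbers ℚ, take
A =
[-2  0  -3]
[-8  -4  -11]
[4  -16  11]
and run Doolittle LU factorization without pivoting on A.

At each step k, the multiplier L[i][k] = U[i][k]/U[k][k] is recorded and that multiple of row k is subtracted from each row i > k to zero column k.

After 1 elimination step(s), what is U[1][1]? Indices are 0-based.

k=0: U[0][0]=-2
  eliminate (1,0): mult=4, new row 1: (0, -4, 1); set L[1][0]=4
  eliminate (2,0): mult=-2, new row 2: (0, -16, 5); set L[2][0]=-2

U[1][1] = -4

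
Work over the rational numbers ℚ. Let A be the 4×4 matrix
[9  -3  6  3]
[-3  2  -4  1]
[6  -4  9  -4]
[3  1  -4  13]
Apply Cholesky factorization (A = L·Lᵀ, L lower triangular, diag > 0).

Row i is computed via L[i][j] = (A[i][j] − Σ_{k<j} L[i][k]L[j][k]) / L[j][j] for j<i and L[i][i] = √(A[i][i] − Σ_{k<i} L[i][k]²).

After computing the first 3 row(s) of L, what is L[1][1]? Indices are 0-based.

L[1][1] = 1

Step 1: L[0][0] = √(9) = 3.
  L[1][0] = (-3) / L[0][0] = -1.
Step 2: L[1][1] = √(1) = 1.
  L[2][0] = (6) / L[0][0] = 2.
  L[2][1] = (-2) / L[1][1] = -2.
Step 3: L[2][2] = √(1) = 1.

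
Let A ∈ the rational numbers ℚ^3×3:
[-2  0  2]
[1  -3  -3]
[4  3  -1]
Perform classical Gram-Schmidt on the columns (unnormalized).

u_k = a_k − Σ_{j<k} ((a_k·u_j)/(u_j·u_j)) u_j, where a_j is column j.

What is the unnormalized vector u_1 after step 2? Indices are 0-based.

Step 1: u_0 = a_0 = (-2, 1, 4).
Step 2: u_1 = a_1 − (3/7)·u_0 = (6/7, -24/7, 9/7).

u_1 = (6/7, -24/7, 9/7)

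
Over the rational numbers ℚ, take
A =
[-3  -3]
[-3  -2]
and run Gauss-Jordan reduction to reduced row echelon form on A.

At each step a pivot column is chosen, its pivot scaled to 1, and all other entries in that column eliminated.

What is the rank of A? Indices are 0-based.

rank = 2

pivot(0,0)=-3: scale R0 → (1, 1)
  clear (1,0): R1 −= (-3)R0 → (0, 1)
pivot(1,1)=1: scale R1 → (0, 1)
  clear (0,1): R0 −= (1)R1 → (1, 0)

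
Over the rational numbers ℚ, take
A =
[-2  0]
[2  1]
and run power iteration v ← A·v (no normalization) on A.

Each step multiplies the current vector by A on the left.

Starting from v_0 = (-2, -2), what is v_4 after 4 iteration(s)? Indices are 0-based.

v_4 = (-32, 18)

v_0 = (-2, -2).
v_1 = A·v_0 = (4, -6).
v_2 = A·v_1 = (-8, 2).
v_3 = A·v_2 = (16, -14).
v_4 = A·v_3 = (-32, 18).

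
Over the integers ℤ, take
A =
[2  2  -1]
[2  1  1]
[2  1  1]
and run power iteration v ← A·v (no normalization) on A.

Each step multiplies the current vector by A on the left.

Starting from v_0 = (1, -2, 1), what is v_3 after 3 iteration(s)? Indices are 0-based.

v_0 = (1, -2, 1).
v_1 = A·v_0 = (-3, 1, 1).
v_2 = A·v_1 = (-5, -4, -4).
v_3 = A·v_2 = (-14, -18, -18).

v_3 = (-14, -18, -18)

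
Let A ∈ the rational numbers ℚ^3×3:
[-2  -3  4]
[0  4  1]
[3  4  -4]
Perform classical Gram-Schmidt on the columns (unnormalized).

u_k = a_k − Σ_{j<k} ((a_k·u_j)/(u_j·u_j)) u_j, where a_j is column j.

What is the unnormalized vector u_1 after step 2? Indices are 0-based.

Step 1: u_0 = a_0 = (-2, 0, 3).
Step 2: u_1 = a_1 − (18/13)·u_0 = (-3/13, 4, -2/13).

u_1 = (-3/13, 4, -2/13)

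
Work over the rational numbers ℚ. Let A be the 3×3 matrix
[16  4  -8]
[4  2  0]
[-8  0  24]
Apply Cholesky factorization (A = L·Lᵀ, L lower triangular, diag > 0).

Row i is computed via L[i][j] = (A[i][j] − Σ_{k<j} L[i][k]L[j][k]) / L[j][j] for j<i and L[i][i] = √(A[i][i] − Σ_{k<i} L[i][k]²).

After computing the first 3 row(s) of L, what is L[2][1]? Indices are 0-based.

Step 1: L[0][0] = √(16) = 4.
  L[1][0] = (4) / L[0][0] = 1.
Step 2: L[1][1] = √(1) = 1.
  L[2][0] = (-8) / L[0][0] = -2.
  L[2][1] = (2) / L[1][1] = 2.
Step 3: L[2][2] = √(16) = 4.

L[2][1] = 2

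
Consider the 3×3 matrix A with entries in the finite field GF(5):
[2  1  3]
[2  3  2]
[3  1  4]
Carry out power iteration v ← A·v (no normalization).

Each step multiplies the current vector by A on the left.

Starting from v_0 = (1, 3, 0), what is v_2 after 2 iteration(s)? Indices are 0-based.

v_0 = (1, 3, 0).
v_1 = A·v_0 = (0, 1, 1).
v_2 = A·v_1 = (4, 0, 0).

v_2 = (4, 0, 0)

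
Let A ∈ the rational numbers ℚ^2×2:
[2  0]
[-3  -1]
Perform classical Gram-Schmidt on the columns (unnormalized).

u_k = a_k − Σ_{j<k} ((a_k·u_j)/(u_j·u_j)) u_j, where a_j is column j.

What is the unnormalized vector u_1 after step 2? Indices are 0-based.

u_1 = (-6/13, -4/13)

Step 1: u_0 = a_0 = (2, -3).
Step 2: u_1 = a_1 − (3/13)·u_0 = (-6/13, -4/13).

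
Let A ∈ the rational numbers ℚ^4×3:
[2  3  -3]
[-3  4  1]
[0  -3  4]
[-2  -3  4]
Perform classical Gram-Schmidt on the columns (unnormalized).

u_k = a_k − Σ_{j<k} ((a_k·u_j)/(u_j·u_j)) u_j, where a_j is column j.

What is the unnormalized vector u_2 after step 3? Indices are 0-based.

u_2 = (44/43, 30/43, 85/43, -1/43)

Step 1: u_0 = a_0 = (2, -3, 0, -2).
Step 2: u_1 = a_1 − (0)·u_0 = (3, 4, -3, -3).
Step 3: u_2 = a_2 − (-1)·u_0 − (-29/43)·u_1 = (44/43, 30/43, 85/43, -1/43).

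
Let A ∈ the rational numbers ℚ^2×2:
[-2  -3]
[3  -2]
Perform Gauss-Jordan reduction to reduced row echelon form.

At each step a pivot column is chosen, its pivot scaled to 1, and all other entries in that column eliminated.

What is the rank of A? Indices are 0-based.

rank = 2

[1] R0 /= -2  ⇒  (1, 3/2)
     R1 -= 3·R0  ⇒  (0, -13/2)
[2] R1 /= -13/2  ⇒  (0, 1)
     R0 -= 3/2·R1  ⇒  (1, 0)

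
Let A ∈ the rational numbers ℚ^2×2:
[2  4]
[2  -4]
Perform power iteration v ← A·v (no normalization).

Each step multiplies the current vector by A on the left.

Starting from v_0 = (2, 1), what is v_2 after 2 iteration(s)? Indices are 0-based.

v_2 = (16, 16)

v_0 = (2, 1).
v_1 = A·v_0 = (8, 0).
v_2 = A·v_1 = (16, 16).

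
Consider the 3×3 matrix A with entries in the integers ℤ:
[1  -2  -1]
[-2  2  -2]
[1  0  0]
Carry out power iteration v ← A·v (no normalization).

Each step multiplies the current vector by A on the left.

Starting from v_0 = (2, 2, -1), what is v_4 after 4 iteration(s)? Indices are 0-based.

v_0 = (2, 2, -1).
v_1 = A·v_0 = (-1, 2, 2).
v_2 = A·v_1 = (-7, 2, -1).
v_3 = A·v_2 = (-10, 20, -7).
v_4 = A·v_3 = (-43, 74, -10).

v_4 = (-43, 74, -10)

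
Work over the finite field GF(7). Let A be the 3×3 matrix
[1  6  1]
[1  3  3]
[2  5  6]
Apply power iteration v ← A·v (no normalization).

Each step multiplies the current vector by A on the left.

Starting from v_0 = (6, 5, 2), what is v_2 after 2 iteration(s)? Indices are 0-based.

v_0 = (6, 5, 2).
v_1 = A·v_0 = (3, 6, 0).
v_2 = A·v_1 = (4, 0, 1).

v_2 = (4, 0, 1)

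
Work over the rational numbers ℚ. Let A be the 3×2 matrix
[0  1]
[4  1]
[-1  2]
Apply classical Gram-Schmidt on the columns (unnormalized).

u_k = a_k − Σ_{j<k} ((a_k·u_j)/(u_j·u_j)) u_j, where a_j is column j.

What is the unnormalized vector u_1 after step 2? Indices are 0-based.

u_1 = (1, 9/17, 36/17)

Step 1: u_0 = a_0 = (0, 4, -1).
Step 2: u_1 = a_1 − (2/17)·u_0 = (1, 9/17, 36/17).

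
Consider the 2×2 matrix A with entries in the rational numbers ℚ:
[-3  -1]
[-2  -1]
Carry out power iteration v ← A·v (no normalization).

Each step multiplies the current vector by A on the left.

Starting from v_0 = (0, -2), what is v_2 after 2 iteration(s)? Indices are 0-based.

v_2 = (-8, -6)

v_0 = (0, -2).
v_1 = A·v_0 = (2, 2).
v_2 = A·v_1 = (-8, -6).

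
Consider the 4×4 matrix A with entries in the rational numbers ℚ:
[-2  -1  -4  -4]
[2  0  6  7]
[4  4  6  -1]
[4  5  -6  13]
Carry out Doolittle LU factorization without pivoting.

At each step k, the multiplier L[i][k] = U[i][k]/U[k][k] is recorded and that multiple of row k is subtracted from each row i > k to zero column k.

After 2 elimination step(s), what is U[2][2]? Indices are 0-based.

[col 0] pivot -2
  R1 -= -1*R0 → (0, -1, 2, 3)  (L[1][0] := -1)
  R2 -= -2*R0 → (0, 2, -2, -9)  (L[2][0] := -2)
  R3 -= -2*R0 → (0, 3, -14, 5)  (L[3][0] := -2)
[col 1] pivot -1
  R2 -= -2*R1 → (0, 0, 2, -3)  (L[2][1] := -2)
  R3 -= -3*R1 → (0, 0, -8, 14)  (L[3][1] := -3)

U[2][2] = 2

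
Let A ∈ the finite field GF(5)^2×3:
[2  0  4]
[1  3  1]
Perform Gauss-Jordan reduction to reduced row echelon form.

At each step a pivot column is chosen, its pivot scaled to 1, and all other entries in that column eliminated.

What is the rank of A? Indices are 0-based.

rank = 2

pivot(0,0)=2: scale R0 → (1, 0, 2)
  clear (1,0): R1 −= (1)R0 → (0, 3, 4)
pivot(1,1)=3: scale R1 → (0, 1, 3)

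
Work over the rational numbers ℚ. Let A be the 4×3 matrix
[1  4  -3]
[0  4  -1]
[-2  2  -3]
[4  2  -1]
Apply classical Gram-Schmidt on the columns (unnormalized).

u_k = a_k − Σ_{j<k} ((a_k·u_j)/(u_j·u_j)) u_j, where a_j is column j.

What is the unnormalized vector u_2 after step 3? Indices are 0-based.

Step 1: u_0 = a_0 = (1, 0, -2, 4).
Step 2: u_1 = a_1 − (8/21)·u_0 = (76/21, 4, 58/21, 10/21).
Step 3: u_2 = a_2 − (-1/21)·u_0 − (-62/97)·u_1 = (-62/97, 151/97, -129/97, -49/97).

u_2 = (-62/97, 151/97, -129/97, -49/97)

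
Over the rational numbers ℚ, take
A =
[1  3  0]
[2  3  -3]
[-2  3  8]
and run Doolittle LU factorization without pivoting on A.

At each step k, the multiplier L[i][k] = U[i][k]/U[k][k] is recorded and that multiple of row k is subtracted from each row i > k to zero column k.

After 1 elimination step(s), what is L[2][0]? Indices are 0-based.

[col 0] pivot 1
  R1 -= 2*R0 → (0, -3, -3)  (L[1][0] := 2)
  R2 -= -2*R0 → (0, 9, 8)  (L[2][0] := -2)

L[2][0] = -2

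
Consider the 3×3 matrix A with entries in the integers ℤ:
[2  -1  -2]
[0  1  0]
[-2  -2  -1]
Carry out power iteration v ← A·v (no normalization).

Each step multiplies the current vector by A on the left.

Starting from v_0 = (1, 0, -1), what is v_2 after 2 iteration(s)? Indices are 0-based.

v_2 = (10, 0, -7)

v_0 = (1, 0, -1).
v_1 = A·v_0 = (4, 0, -1).
v_2 = A·v_1 = (10, 0, -7).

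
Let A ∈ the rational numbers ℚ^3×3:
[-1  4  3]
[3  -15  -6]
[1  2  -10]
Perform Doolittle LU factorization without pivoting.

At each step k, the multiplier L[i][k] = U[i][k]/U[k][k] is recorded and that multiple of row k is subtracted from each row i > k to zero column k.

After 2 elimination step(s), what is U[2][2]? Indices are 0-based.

U[2][2] = -1

[col 0] pivot -1
  R1 -= -3*R0 → (0, -3, 3)  (L[1][0] := -3)
  R2 -= -1*R0 → (0, 6, -7)  (L[2][0] := -1)
[col 1] pivot -3
  R2 -= -2*R1 → (0, 0, -1)  (L[2][1] := -2)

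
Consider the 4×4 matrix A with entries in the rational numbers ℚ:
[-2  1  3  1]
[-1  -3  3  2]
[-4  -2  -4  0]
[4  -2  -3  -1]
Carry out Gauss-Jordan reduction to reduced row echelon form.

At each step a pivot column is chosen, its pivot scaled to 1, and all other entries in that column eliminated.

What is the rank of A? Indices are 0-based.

rank = 4

step 1: normalize row 0 (÷-2) = (1, -1/2, -3/2, -1/2)
  row 1: subtract -1×row0 = (0, -7/2, 3/2, 3/2)
  row 2: subtract -4×row0 = (0, -4, -10, -2)
  row 3: subtract 4×row0 = (0, 0, 3, 1)
step 2: normalize row 1 (÷-7/2) = (0, 1, -3/7, -3/7)
  row 0: subtract -1/2×row1 = (1, 0, -12/7, -5/7)
  row 2: subtract -4×row1 = (0, 0, -82/7, -26/7)
step 3: normalize row 2 (÷-82/7) = (0, 0, 1, 13/41)
  row 0: subtract -12/7×row2 = (1, 0, 0, -7/41)
  row 1: subtract -3/7×row2 = (0, 1, 0, -12/41)
  row 3: subtract 3×row2 = (0, 0, 0, 2/41)
step 4: normalize row 3 (÷2/41) = (0, 0, 0, 1)
  row 0: subtract -7/41×row3 = (1, 0, 0, 0)
  row 1: subtract -12/41×row3 = (0, 1, 0, 0)
  row 2: subtract 13/41×row3 = (0, 0, 1, 0)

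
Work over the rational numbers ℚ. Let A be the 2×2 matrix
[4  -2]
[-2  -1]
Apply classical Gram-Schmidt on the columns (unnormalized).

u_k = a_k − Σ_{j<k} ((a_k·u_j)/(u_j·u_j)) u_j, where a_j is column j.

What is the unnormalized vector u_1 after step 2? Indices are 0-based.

Step 1: u_0 = a_0 = (4, -2).
Step 2: u_1 = a_1 − (-3/10)·u_0 = (-4/5, -8/5).

u_1 = (-4/5, -8/5)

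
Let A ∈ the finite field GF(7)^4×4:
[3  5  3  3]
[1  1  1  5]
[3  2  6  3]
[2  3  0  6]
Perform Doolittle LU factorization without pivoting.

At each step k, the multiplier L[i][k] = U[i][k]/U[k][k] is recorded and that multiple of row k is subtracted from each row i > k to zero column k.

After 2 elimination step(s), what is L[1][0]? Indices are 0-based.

L[1][0] = 5

[col 0] pivot 3
  R1 -= 5*R0 → (0, 4, 0, 4)  (L[1][0] := 5)
  R2 -= 1*R0 → (0, 4, 3, 0)  (L[2][0] := 1)
  R3 -= 3*R0 → (0, 2, 5, 4)  (L[3][0] := 3)
[col 1] pivot 4
  R2 -= 1*R1 → (0, 0, 3, 3)  (L[2][1] := 1)
  R3 -= 4*R1 → (0, 0, 5, 2)  (L[3][1] := 4)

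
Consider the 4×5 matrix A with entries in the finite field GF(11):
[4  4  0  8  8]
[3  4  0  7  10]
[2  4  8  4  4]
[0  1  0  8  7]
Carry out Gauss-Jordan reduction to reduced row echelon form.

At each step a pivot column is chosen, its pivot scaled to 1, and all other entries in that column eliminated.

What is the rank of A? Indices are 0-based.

rank = 4

[1] R0 /= 4  ⇒  (1, 1, 0, 2, 2)
     R1 -= 3·R0  ⇒  (0, 1, 0, 1, 4)
     R2 -= 2·R0  ⇒  (0, 2, 8, 0, 0)
[2] R1 /= 1  ⇒  (0, 1, 0, 1, 4)
     R0 -= 1·R1  ⇒  (1, 0, 0, 1, 9)
     R2 -= 2·R1  ⇒  (0, 0, 8, 9, 3)
     R3 -= 1·R1  ⇒  (0, 0, 0, 7, 3)
[3] R2 /= 8  ⇒  (0, 0, 1, 8, 10)
[4] R3 /= 7  ⇒  (0, 0, 0, 1, 2)
     R0 -= 1·R3  ⇒  (1, 0, 0, 0, 7)
     R1 -= 1·R3  ⇒  (0, 1, 0, 0, 2)
     R2 -= 8·R3  ⇒  (0, 0, 1, 0, 5)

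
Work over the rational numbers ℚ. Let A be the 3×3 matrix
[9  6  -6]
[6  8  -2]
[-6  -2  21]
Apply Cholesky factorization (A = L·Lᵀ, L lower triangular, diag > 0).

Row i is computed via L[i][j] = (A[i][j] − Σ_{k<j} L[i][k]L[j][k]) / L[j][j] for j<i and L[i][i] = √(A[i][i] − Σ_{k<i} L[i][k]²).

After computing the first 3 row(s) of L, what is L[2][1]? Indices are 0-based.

L[2][1] = 1

Step 1: L[0][0] = √(9) = 3.
  L[1][0] = (6) / L[0][0] = 2.
Step 2: L[1][1] = √(4) = 2.
  L[2][0] = (-6) / L[0][0] = -2.
  L[2][1] = (2) / L[1][1] = 1.
Step 3: L[2][2] = √(16) = 4.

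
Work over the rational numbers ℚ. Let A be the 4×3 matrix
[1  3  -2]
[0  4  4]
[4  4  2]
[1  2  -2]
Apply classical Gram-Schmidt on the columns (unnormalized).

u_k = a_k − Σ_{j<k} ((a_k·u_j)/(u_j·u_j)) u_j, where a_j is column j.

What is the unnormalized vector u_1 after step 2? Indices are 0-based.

u_1 = (11/6, 4, -2/3, 5/6)

Step 1: u_0 = a_0 = (1, 0, 4, 1).
Step 2: u_1 = a_1 − (7/6)·u_0 = (11/6, 4, -2/3, 5/6).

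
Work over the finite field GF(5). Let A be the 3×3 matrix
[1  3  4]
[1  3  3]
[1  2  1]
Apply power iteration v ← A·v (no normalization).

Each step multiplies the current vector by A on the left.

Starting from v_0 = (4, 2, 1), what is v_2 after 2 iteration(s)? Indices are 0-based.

v_2 = (4, 0, 4)

v_0 = (4, 2, 1).
v_1 = A·v_0 = (4, 3, 4).
v_2 = A·v_1 = (4, 0, 4).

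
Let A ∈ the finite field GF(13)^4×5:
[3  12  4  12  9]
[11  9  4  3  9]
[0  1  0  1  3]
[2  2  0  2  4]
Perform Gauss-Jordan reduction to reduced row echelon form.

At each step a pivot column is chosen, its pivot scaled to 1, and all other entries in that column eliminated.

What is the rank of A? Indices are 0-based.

rank = 4

pivot(0,0)=3: scale R0 → (1, 4, 10, 4, 3)
  clear (1,0): R1 −= (11)R0 → (0, 4, 11, 11, 2)
  clear (3,0): R3 −= (2)R0 → (0, 7, 6, 7, 11)
pivot(1,1)=4: scale R1 → (0, 1, 6, 6, 7)
  clear (0,1): R0 −= (4)R1 → (1, 0, 12, 6, 1)
  clear (2,1): R2 −= (1)R1 → (0, 0, 7, 8, 9)
  clear (3,1): R3 −= (7)R1 → (0, 0, 3, 4, 1)
pivot(2,2)=7: scale R2 → (0, 0, 1, 3, 5)
  clear (0,2): R0 −= (12)R2 → (1, 0, 0, 9, 6)
  clear (1,2): R1 −= (6)R2 → (0, 1, 0, 1, 3)
  clear (3,2): R3 −= (3)R2 → (0, 0, 0, 8, 12)
pivot(3,3)=8: scale R3 → (0, 0, 0, 1, 8)
  clear (0,3): R0 −= (9)R3 → (1, 0, 0, 0, 12)
  clear (1,3): R1 −= (1)R3 → (0, 1, 0, 0, 8)
  clear (2,3): R2 −= (3)R3 → (0, 0, 1, 0, 7)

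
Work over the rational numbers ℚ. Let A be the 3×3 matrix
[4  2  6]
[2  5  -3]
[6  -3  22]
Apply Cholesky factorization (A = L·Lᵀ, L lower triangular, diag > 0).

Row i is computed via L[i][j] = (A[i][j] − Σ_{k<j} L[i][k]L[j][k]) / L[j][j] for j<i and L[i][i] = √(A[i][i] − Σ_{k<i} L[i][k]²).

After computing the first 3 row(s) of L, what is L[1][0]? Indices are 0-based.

L[1][0] = 1

Step 1: L[0][0] = √(4) = 2.
  L[1][0] = (2) / L[0][0] = 1.
Step 2: L[1][1] = √(4) = 2.
  L[2][0] = (6) / L[0][0] = 3.
  L[2][1] = (-6) / L[1][1] = -3.
Step 3: L[2][2] = √(4) = 2.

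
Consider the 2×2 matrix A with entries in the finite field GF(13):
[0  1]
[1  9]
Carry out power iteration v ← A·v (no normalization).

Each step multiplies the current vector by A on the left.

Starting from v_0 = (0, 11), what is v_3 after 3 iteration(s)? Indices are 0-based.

v_0 = (0, 11).
v_1 = A·v_0 = (11, 8).
v_2 = A·v_1 = (8, 5).
v_3 = A·v_2 = (5, 1).

v_3 = (5, 1)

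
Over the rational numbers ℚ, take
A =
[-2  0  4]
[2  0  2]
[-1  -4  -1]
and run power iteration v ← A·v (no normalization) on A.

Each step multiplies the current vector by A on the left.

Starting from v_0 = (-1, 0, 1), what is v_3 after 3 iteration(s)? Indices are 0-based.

v_0 = (-1, 0, 1).
v_1 = A·v_0 = (6, 0, 0).
v_2 = A·v_1 = (-12, 12, -6).
v_3 = A·v_2 = (0, -36, -30).

v_3 = (0, -36, -30)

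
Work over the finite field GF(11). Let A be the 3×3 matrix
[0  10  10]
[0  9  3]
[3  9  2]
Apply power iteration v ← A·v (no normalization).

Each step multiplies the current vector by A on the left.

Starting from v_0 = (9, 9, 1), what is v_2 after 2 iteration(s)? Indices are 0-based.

v_0 = (9, 9, 1).
v_1 = A·v_0 = (1, 7, 0).
v_2 = A·v_1 = (4, 8, 0).

v_2 = (4, 8, 0)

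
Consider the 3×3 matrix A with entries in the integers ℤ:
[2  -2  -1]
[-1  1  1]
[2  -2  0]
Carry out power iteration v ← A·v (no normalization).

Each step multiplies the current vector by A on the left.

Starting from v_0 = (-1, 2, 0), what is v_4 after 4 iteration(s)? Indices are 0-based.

v_4 = (12, -21, -18)

v_0 = (-1, 2, 0).
v_1 = A·v_0 = (-6, 3, -6).
v_2 = A·v_1 = (-12, 3, -18).
v_3 = A·v_2 = (-12, -3, -30).
v_4 = A·v_3 = (12, -21, -18).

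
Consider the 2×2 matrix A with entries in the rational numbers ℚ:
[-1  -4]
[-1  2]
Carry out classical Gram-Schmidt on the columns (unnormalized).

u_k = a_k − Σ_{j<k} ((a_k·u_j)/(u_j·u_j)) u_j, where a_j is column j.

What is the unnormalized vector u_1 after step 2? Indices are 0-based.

u_1 = (-3, 3)

Step 1: u_0 = a_0 = (-1, -1).
Step 2: u_1 = a_1 − (1)·u_0 = (-3, 3).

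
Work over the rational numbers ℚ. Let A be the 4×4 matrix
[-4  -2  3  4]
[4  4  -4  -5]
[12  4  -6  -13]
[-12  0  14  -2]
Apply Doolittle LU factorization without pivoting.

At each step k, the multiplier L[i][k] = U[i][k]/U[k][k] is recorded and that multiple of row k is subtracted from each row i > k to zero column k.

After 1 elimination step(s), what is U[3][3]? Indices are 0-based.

U[3][3] = -14

Step 1: pivot at (0,0) is -4.
  row1 ← row1 − (-1)·row0  ⇒  L[1][0]=-1, U row1=(0, 2, -1, -1)
  row2 ← row2 − (-3)·row0  ⇒  L[2][0]=-3, U row2=(0, -2, 3, -1)
  row3 ← row3 − (3)·row0  ⇒  L[3][0]=3, U row3=(0, 6, 5, -14)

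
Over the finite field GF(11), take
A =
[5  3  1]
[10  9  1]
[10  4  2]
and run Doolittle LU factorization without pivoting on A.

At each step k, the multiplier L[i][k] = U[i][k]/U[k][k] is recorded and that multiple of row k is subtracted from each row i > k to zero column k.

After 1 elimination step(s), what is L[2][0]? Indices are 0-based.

L[2][0] = 2

[col 0] pivot 5
  R1 -= 2*R0 → (0, 3, 10)  (L[1][0] := 2)
  R2 -= 2*R0 → (0, 9, 0)  (L[2][0] := 2)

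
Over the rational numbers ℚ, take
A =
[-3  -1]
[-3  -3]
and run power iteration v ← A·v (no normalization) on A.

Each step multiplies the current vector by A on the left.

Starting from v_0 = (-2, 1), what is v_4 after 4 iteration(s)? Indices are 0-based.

v_4 = (-360, -612)

v_0 = (-2, 1).
v_1 = A·v_0 = (5, 3).
v_2 = A·v_1 = (-18, -24).
v_3 = A·v_2 = (78, 126).
v_4 = A·v_3 = (-360, -612).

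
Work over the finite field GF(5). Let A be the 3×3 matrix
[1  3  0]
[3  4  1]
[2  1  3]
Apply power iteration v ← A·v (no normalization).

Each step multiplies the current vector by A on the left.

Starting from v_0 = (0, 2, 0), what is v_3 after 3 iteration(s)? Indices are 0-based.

v_3 = (1, 4, 0)

v_0 = (0, 2, 0).
v_1 = A·v_0 = (1, 3, 2).
v_2 = A·v_1 = (0, 2, 1).
v_3 = A·v_2 = (1, 4, 0).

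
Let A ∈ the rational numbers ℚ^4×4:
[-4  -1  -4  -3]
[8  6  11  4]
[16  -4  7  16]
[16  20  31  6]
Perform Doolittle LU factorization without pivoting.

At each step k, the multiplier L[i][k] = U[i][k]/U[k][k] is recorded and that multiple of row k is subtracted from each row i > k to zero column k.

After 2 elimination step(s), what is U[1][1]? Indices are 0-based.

U[1][1] = 4

[col 0] pivot -4
  R1 -= -2*R0 → (0, 4, 3, -2)  (L[1][0] := -2)
  R2 -= -4*R0 → (0, -8, -9, 4)  (L[2][0] := -4)
  R3 -= -4*R0 → (0, 16, 15, -6)  (L[3][0] := -4)
[col 1] pivot 4
  R2 -= -2*R1 → (0, 0, -3, 0)  (L[2][1] := -2)
  R3 -= 4*R1 → (0, 0, 3, 2)  (L[3][1] := 4)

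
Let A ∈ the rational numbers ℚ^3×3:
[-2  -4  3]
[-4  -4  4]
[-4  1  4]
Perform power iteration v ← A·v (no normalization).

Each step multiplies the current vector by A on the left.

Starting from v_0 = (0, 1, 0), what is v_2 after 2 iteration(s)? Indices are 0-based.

v_2 = (27, 36, 16)

v_0 = (0, 1, 0).
v_1 = A·v_0 = (-4, -4, 1).
v_2 = A·v_1 = (27, 36, 16).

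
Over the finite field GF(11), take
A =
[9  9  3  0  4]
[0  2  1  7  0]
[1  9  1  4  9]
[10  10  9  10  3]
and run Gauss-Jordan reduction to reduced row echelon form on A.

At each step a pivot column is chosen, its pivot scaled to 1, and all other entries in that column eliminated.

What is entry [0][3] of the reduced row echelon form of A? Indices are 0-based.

[1] R0 /= 9  ⇒  (1, 1, 4, 0, 9)
     R2 -= 1·R0  ⇒  (0, 8, 8, 4, 0)
     R3 -= 10·R0  ⇒  (0, 0, 2, 10, 1)
[2] R1 /= 2  ⇒  (0, 1, 6, 9, 0)
     R0 -= 1·R1  ⇒  (1, 0, 9, 2, 9)
     R2 -= 8·R1  ⇒  (0, 0, 4, 9, 0)
[3] R2 /= 4  ⇒  (0, 0, 1, 5, 0)
     R0 -= 9·R2  ⇒  (1, 0, 0, 1, 9)
     R1 -= 6·R2  ⇒  (0, 1, 0, 1, 0)
     R3 -= 2·R2  ⇒  (0, 0, 0, 0, 1)
column 3 empty below row 3
[4] R3 /= 1  ⇒  (0, 0, 0, 0, 1)
     R0 -= 9·R3  ⇒  (1, 0, 0, 1, 0)

M[0][3] = 1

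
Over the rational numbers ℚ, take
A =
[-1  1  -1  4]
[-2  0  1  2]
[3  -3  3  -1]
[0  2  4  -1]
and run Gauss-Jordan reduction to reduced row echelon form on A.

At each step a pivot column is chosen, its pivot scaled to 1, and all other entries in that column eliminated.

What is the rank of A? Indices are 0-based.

rank = 4

[1] R0 /= -1  ⇒  (1, -1, 1, -4)
     R1 -= -2·R0  ⇒  (0, -2, 3, -6)
     R2 -= 3·R0  ⇒  (0, 0, 0, 11)
[2] R1 /= -2  ⇒  (0, 1, -3/2, 3)
     R0 -= -1·R1  ⇒  (1, 0, -1/2, -1)
     R3 -= 2·R1  ⇒  (0, 0, 7, -7)
[3] R2 <-> R3
[3] R2 /= 7  ⇒  (0, 0, 1, -1)
     R0 -= -1/2·R2  ⇒  (1, 0, 0, -3/2)
     R1 -= -3/2·R2  ⇒  (0, 1, 0, 3/2)
[4] R3 /= 11  ⇒  (0, 0, 0, 1)
     R0 -= -3/2·R3  ⇒  (1, 0, 0, 0)
     R1 -= 3/2·R3  ⇒  (0, 1, 0, 0)
     R2 -= -1·R3  ⇒  (0, 0, 1, 0)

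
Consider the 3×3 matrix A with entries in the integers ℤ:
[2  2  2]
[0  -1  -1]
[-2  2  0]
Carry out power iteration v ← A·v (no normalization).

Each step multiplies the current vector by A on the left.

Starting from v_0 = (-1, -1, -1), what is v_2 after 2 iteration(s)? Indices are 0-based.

v_0 = (-1, -1, -1).
v_1 = A·v_0 = (-6, 2, 0).
v_2 = A·v_1 = (-8, -2, 16).

v_2 = (-8, -2, 16)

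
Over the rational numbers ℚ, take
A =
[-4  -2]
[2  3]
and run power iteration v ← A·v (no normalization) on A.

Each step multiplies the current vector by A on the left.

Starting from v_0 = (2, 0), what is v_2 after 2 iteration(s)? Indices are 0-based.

v_2 = (24, -4)

v_0 = (2, 0).
v_1 = A·v_0 = (-8, 4).
v_2 = A·v_1 = (24, -4).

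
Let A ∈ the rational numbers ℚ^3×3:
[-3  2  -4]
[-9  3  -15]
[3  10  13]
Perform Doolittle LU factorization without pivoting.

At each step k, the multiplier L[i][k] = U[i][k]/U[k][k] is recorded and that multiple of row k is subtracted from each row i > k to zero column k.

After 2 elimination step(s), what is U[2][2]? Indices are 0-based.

[col 0] pivot -3
  R1 -= 3*R0 → (0, -3, -3)  (L[1][0] := 3)
  R2 -= -1*R0 → (0, 12, 9)  (L[2][0] := -1)
[col 1] pivot -3
  R2 -= -4*R1 → (0, 0, -3)  (L[2][1] := -4)

U[2][2] = -3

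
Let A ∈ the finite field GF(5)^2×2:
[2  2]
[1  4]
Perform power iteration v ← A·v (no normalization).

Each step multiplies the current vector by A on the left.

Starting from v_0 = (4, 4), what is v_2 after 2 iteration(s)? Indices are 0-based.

v_2 = (2, 1)

v_0 = (4, 4).
v_1 = A·v_0 = (1, 0).
v_2 = A·v_1 = (2, 1).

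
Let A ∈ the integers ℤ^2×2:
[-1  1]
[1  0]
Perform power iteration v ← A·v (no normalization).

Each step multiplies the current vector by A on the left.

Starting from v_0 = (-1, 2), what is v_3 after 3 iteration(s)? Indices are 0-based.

v_3 = (7, -4)

v_0 = (-1, 2).
v_1 = A·v_0 = (3, -1).
v_2 = A·v_1 = (-4, 3).
v_3 = A·v_2 = (7, -4).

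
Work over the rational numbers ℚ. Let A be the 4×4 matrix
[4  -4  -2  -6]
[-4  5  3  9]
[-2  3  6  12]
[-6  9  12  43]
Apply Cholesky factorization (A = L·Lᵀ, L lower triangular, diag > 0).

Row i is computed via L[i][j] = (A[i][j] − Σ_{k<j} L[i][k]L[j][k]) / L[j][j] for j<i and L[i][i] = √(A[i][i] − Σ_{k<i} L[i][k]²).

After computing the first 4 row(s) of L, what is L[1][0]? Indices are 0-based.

L[1][0] = -2

Step 1: L[0][0] = √(4) = 2.
  L[1][0] = (-4) / L[0][0] = -2.
Step 2: L[1][1] = √(1) = 1.
  L[2][0] = (-2) / L[0][0] = -1.
  L[2][1] = (1) / L[1][1] = 1.
Step 3: L[2][2] = √(4) = 2.
  L[3][0] = (-6) / L[0][0] = -3.
  L[3][1] = (3) / L[1][1] = 3.
  L[3][2] = (6) / L[2][2] = 3.
Step 4: L[3][3] = √(16) = 4.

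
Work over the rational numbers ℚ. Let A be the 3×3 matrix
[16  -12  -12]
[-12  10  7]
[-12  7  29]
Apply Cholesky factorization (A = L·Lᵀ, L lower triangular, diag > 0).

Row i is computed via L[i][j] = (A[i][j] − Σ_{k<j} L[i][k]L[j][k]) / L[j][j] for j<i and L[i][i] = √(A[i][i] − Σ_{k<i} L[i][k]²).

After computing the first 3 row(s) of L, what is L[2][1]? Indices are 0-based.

Step 1: L[0][0] = √(16) = 4.
  L[1][0] = (-12) / L[0][0] = -3.
Step 2: L[1][1] = √(1) = 1.
  L[2][0] = (-12) / L[0][0] = -3.
  L[2][1] = (-2) / L[1][1] = -2.
Step 3: L[2][2] = √(16) = 4.

L[2][1] = -2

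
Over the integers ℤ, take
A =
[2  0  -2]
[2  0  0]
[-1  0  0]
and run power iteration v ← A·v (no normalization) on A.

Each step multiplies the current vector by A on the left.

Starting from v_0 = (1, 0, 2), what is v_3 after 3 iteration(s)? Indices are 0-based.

v_0 = (1, 0, 2).
v_1 = A·v_0 = (-2, 2, -1).
v_2 = A·v_1 = (-2, -4, 2).
v_3 = A·v_2 = (-8, -4, 2).

v_3 = (-8, -4, 2)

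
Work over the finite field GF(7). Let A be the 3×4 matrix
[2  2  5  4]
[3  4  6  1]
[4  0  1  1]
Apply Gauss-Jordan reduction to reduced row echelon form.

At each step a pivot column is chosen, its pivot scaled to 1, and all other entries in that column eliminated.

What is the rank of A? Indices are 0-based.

pivot(0,0)=2: scale R0 → (1, 1, 6, 2)
  clear (1,0): R1 −= (3)R0 → (0, 1, 2, 2)
  clear (2,0): R2 −= (4)R0 → (0, 3, 5, 0)
pivot(1,1)=1: scale R1 → (0, 1, 2, 2)
  clear (0,1): R0 −= (1)R1 → (1, 0, 4, 0)
  clear (2,1): R2 −= (3)R1 → (0, 0, 6, 1)
pivot(2,2)=6: scale R2 → (0, 0, 1, 6)
  clear (0,2): R0 −= (4)R2 → (1, 0, 0, 4)
  clear (1,2): R1 −= (2)R2 → (0, 1, 0, 4)

rank = 3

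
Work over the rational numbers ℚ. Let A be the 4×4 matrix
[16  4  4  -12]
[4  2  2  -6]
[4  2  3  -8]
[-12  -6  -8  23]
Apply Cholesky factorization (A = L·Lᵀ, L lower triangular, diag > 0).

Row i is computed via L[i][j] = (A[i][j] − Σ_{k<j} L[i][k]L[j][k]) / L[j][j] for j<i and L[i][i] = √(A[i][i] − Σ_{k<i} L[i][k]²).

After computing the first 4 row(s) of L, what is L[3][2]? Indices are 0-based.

Step 1: L[0][0] = √(16) = 4.
  L[1][0] = (4) / L[0][0] = 1.
Step 2: L[1][1] = √(1) = 1.
  L[2][0] = (4) / L[0][0] = 1.
  L[2][1] = (1) / L[1][1] = 1.
Step 3: L[2][2] = √(1) = 1.
  L[3][0] = (-12) / L[0][0] = -3.
  L[3][1] = (-3) / L[1][1] = -3.
  L[3][2] = (-2) / L[2][2] = -2.
Step 4: L[3][3] = √(1) = 1.

L[3][2] = -2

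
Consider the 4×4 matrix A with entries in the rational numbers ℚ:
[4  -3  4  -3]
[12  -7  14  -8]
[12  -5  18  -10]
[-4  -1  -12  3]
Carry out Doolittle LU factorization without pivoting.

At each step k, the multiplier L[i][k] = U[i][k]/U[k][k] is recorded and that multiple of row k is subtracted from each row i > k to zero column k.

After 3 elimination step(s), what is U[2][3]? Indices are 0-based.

U[2][3] = -3

[col 0] pivot 4
  R1 -= 3*R0 → (0, 2, 2, 1)  (L[1][0] := 3)
  R2 -= 3*R0 → (0, 4, 6, -1)  (L[2][0] := 3)
  R3 -= -1*R0 → (0, -4, -8, 0)  (L[3][0] := -1)
[col 1] pivot 2
  R2 -= 2*R1 → (0, 0, 2, -3)  (L[2][1] := 2)
  R3 -= -2*R1 → (0, 0, -4, 2)  (L[3][1] := -2)
[col 2] pivot 2
  R3 -= -2*R2 → (0, 0, 0, -4)  (L[3][2] := -2)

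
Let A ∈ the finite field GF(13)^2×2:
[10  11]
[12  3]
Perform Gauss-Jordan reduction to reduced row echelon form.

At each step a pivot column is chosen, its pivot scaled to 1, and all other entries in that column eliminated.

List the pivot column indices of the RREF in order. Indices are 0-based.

pivot(0,0)=10: scale R0 → (1, 5)
  clear (1,0): R1 −= (12)R0 → (0, 8)
pivot(1,1)=8: scale R1 → (0, 1)
  clear (0,1): R0 −= (5)R1 → (1, 0)

pivot columns: 0, 1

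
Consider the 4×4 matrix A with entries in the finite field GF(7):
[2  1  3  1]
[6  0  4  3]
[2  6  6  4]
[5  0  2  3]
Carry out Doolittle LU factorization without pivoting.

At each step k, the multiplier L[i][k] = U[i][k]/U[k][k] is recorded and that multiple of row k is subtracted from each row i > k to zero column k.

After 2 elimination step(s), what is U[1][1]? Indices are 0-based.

k=0: U[0][0]=2
  eliminate (1,0): mult=3, new row 1: (0, 4, 2, 0); set L[1][0]=3
  eliminate (2,0): mult=1, new row 2: (0, 5, 3, 3); set L[2][0]=1
  eliminate (3,0): mult=6, new row 3: (0, 1, 5, 4); set L[3][0]=6
k=1: U[1][1]=4
  eliminate (2,1): mult=3, new row 2: (0, 0, 4, 3); set L[2][1]=3
  eliminate (3,1): mult=2, new row 3: (0, 0, 1, 4); set L[3][1]=2

U[1][1] = 4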